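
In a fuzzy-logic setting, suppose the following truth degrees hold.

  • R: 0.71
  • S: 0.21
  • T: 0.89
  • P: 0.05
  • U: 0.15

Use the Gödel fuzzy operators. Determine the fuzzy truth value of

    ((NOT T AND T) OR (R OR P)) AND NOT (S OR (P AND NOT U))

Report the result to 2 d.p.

NOT T = 1 − 0.89 = 0.11
NOT T AND T = min(a, b) on (0.11, 0.89) = 0.11
R OR P = max(a, b) on (0.71, 0.05) = 0.71
(NOT T AND T) OR (R OR P) = max(a, b) on (0.11, 0.71) = 0.71
NOT U = 1 − 0.15 = 0.85
P AND NOT U = min(a, b) on (0.05, 0.85) = 0.05
S OR (P AND NOT U) = max(a, b) on (0.21, 0.05) = 0.21
NOT (S OR (P AND NOT U)) = 1 − 0.21 = 0.79
((NOT T AND T) OR (R OR P)) AND NOT (S OR (P AND NOT U)) = min(a, b) on (0.71, 0.79) = 0.71

0.71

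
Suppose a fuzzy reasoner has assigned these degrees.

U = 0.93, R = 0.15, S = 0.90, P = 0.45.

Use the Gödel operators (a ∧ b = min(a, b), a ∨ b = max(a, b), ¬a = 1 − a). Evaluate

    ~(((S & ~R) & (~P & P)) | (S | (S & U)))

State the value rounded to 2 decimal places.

0.10

~R = 1 − 0.15 = 0.85
S & ~R = min(a, b) on (0.90, 0.85) = 0.85
~P = 1 − 0.45 = 0.55
~P & P = min(a, b) on (0.55, 0.45) = 0.45
(S & ~R) & (~P & P) = min(a, b) on (0.85, 0.45) = 0.45
S & U = min(a, b) on (0.90, 0.93) = 0.90
S | (S & U) = max(a, b) on (0.90, 0.90) = 0.90
((S & ~R) & (~P & P)) | (S | (S & U)) = max(a, b) on (0.45, 0.90) = 0.90
~(((S & ~R) & (~P & P)) | (S | (S & U))) = 1 − 0.90 = 0.10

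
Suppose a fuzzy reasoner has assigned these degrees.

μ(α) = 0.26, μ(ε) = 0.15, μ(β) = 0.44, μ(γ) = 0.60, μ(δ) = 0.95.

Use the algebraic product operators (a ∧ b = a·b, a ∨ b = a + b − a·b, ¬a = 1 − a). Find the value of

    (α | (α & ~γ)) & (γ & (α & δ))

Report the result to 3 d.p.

~γ = 1 − 0.6000 = 0.4000
α & ~γ = a·b on (0.2600, 0.4000) = 0.1040
α | (α & ~γ) = a + b − a·b on (0.2600, 0.1040) = 0.3370
α & δ = a·b on (0.2600, 0.9500) = 0.2470
γ & (α & δ) = a·b on (0.6000, 0.2470) = 0.1482
(α | (α & ~γ)) & (γ & (α & δ)) = a·b on (0.3370, 0.1482) = 0.0499

0.050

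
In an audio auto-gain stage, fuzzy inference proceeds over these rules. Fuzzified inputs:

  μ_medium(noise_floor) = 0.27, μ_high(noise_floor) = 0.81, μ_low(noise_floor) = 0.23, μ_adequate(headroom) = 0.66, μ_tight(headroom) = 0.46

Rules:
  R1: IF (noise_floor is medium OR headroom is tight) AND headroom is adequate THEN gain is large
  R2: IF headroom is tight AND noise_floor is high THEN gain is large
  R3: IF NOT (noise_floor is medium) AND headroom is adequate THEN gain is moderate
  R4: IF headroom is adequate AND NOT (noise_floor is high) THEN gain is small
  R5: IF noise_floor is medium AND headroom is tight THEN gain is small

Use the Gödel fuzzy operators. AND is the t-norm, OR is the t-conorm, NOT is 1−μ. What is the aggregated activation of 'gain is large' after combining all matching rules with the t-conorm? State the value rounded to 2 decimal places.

R1: (medium=0.27 OR tight=0.46) = 0.46; AND[min(a, b)] with adequate=0.66 → w = 0.46
R2: tight=0.46, high=0.81; AND[min(a, b)] → w = 0.46
R3: ¬medium=1−0.27=0.73, adequate=0.66; AND[min(a, b)] → w = 0.66
R4: adequate=0.66, ¬high=1−0.81=0.19; AND[min(a, b)] → w = 0.19
R5: medium=0.27, tight=0.46; AND[min(a, b)] → w = 0.27
Rules with consequent 'large': {R1, R2} → strengths 0.46, 0.46
Aggregate via t-conorm [max(a, b)]: 0.46

0.46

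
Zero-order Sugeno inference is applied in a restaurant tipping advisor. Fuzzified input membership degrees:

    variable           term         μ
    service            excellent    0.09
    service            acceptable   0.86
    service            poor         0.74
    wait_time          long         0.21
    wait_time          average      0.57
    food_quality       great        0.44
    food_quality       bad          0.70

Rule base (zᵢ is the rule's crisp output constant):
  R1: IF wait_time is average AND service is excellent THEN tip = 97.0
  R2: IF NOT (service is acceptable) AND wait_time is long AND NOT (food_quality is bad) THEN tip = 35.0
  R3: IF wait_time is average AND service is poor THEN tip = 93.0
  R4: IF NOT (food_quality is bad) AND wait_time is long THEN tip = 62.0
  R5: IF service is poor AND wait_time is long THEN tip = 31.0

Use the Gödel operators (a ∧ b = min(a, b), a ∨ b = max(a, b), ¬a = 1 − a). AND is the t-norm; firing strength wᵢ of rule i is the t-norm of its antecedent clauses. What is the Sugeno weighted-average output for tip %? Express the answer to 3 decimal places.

70.631

R1 (z=97.0): average=0.57, excellent=0.09; AND[min(a, b)] → w = 0.09
R2 (z=35.0): ¬acceptable=1−0.86=0.14, long=0.21, ¬bad=1−0.70=0.30; AND[min(a, b)] → w = 0.14
R3 (z=93.0): average=0.57, poor=0.74; AND[min(a, b)] → w = 0.57
R4 (z=62.0): ¬bad=1−0.70=0.30, long=0.21; AND[min(a, b)] → w = 0.21
R5 (z=31.0): poor=0.74, long=0.21; AND[min(a, b)] → w = 0.21
Weighted average = (0.09·97.0 + 0.14·35.0 + 0.57·93.0 + 0.21·62.0 + 0.21·31.0) / (0.09 + 0.14 + 0.57 + 0.21 + 0.21)
  = 86.1700 / 1.2200 = 70.631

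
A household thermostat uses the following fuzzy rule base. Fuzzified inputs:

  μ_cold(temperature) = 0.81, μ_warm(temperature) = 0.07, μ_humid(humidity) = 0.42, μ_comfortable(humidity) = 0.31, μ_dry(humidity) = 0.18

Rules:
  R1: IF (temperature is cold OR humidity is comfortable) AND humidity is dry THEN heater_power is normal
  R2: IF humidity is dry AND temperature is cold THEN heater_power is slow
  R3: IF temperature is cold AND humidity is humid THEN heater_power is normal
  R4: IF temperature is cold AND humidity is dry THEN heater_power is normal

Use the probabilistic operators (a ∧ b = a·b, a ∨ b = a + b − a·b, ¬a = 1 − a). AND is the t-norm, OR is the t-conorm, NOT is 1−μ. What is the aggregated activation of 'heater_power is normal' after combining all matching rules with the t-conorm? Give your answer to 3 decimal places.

0.525

R1: (cold=0.81 OR comfortable=0.31) = 0.8689; AND[a·b] with dry=0.18 → w = 0.1564
R2: dry=0.18, cold=0.81; AND[a·b] → w = 0.1458
R3: cold=0.81, humid=0.42; AND[a·b] → w = 0.3402
R4: cold=0.81, dry=0.18; AND[a·b] → w = 0.1458
Rules with consequent 'normal': {R1, R3, R4} → strengths 0.1564, 0.3402, 0.1458
Aggregate via t-conorm [a + b − a·b]: 0.5245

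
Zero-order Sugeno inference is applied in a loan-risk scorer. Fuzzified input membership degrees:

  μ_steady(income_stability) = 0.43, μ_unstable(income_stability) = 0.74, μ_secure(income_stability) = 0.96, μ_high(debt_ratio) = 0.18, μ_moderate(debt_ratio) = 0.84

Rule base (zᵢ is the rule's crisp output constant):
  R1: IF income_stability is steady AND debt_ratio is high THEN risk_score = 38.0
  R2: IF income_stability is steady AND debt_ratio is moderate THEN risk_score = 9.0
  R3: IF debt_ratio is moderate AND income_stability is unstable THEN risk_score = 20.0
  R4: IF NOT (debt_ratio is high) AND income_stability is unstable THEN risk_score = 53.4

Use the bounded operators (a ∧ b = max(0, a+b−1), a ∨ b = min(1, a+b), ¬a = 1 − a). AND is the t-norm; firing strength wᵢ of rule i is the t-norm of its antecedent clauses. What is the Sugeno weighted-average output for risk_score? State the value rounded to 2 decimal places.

31.16

R1 (z=38.0): steady=0.43, high=0.18; AND[max(0, a+b−1)] → w = 0.00
R2 (z=9.0): steady=0.43, moderate=0.84; AND[max(0, a+b−1)] → w = 0.27
R3 (z=20.0): moderate=0.84, unstable=0.74; AND[max(0, a+b−1)] → w = 0.58
R4 (z=53.4): ¬high=1−0.18=0.82, unstable=0.74; AND[max(0, a+b−1)] → w = 0.56
Weighted average = (0.00·38.0 + 0.27·9.0 + 0.58·20.0 + 0.56·53.4) / (0.00 + 0.27 + 0.58 + 0.56)
  = 43.9340 / 1.4100 = 31.16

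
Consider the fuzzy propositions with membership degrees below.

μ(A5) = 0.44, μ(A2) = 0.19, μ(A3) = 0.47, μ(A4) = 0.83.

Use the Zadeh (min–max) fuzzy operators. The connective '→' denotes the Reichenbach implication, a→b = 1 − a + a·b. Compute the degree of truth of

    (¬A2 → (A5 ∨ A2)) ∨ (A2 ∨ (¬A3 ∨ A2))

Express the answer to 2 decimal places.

0.55

¬A2 = 1 − 0.19 = 0.81
A5 ∨ A2 = max(a, b) on (0.44, 0.19) = 0.44
¬A2 → (A5 ∨ A2)  [Reichenbach: 1 − a + a·b] with a=0.81, b=0.44 → 0.55
¬A3 = 1 − 0.47 = 0.53
¬A3 ∨ A2 = max(a, b) on (0.53, 0.19) = 0.53
A2 ∨ (¬A3 ∨ A2) = max(a, b) on (0.19, 0.53) = 0.53
(¬A2 → (A5 ∨ A2)) ∨ (A2 ∨ (¬A3 ∨ A2)) = max(a, b) on (0.55, 0.53) = 0.55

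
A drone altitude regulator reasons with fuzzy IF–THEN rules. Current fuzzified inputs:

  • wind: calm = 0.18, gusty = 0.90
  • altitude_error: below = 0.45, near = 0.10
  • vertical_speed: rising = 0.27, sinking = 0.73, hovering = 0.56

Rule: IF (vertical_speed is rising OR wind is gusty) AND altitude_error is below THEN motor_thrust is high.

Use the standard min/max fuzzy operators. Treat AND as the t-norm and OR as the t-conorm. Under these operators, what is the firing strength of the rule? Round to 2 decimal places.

firing strength: (rising=0.27 OR gusty=0.90) = 0.90; AND[min(a, b)] with below=0.45 → w = 0.45

0.45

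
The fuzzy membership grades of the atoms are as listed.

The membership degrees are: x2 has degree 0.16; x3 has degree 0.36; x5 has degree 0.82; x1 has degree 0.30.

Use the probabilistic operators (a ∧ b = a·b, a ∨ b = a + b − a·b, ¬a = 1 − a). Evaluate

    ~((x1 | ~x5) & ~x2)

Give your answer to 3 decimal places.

0.642

~x5 = 1 − 0.8200 = 0.1800
x1 | ~x5 = a + b − a·b on (0.3000, 0.1800) = 0.4260
~x2 = 1 − 0.1600 = 0.8400
(x1 | ~x5) & ~x2 = a·b on (0.4260, 0.8400) = 0.3578
~((x1 | ~x5) & ~x2) = 1 − 0.3578 = 0.6422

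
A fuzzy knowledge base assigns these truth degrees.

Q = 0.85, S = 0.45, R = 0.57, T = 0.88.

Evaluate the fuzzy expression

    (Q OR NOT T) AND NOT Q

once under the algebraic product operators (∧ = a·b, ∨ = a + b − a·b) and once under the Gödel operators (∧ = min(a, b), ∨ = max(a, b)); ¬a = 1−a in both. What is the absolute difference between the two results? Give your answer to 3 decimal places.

0.020

Under algebraic product:
  NOT T = 1 − 0.8800 = 0.1200
  Q OR NOT T = a + b − a·b on (0.8500, 0.1200) = 0.8680
  NOT Q = 1 − 0.8500 = 0.1500
  (Q OR NOT T) AND NOT Q = a·b on (0.8680, 0.1500) = 0.1302
  → value = 0.1302
Under Gödel:
  NOT T = 1 − 0.88 = 0.12
  Q OR NOT T = max(a, b) on (0.85, 0.12) = 0.85
  NOT Q = 1 − 0.85 = 0.15
  (Q OR NOT T) AND NOT Q = min(a, b) on (0.85, 0.15) = 0.15
  → value = 0.1500
|0.1302 − 0.1500| = 0.020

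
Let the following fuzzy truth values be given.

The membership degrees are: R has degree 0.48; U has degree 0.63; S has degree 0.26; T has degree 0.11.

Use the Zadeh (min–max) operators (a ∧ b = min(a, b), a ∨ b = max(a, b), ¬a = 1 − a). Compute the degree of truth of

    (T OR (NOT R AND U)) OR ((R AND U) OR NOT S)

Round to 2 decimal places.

NOT R = 1 − 0.48 = 0.52
NOT R AND U = min(a, b) on (0.52, 0.63) = 0.52
T OR (NOT R AND U) = max(a, b) on (0.11, 0.52) = 0.52
R AND U = min(a, b) on (0.48, 0.63) = 0.48
NOT S = 1 − 0.26 = 0.74
(R AND U) OR NOT S = max(a, b) on (0.48, 0.74) = 0.74
(T OR (NOT R AND U)) OR ((R AND U) OR NOT S) = max(a, b) on (0.52, 0.74) = 0.74

0.74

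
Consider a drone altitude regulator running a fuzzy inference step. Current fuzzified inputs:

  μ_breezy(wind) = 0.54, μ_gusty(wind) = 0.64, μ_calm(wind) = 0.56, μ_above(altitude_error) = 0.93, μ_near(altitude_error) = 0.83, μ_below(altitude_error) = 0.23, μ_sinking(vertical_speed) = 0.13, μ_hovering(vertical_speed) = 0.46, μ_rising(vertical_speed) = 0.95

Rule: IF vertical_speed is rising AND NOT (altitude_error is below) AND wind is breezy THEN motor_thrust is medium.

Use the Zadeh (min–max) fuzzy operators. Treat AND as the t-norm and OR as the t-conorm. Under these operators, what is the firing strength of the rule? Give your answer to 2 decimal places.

firing strength: rising=0.95, ¬below=1−0.23=0.77, breezy=0.54; AND[min(a, b)] → w = 0.54

0.54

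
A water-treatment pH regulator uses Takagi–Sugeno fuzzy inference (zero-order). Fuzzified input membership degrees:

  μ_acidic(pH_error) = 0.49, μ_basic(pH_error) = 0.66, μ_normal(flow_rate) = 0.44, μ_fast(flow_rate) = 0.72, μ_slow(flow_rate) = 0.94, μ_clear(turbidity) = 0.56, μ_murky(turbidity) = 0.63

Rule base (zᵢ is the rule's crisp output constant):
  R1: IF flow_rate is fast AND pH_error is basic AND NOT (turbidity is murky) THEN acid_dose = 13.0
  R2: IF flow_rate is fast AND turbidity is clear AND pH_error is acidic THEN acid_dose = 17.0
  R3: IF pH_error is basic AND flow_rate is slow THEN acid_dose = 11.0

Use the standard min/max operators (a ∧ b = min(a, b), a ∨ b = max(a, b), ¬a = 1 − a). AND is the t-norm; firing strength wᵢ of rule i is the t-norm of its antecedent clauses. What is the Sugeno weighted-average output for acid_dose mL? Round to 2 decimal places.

13.42

R1 (z=13.0): fast=0.72, basic=0.66, ¬murky=1−0.63=0.37; AND[min(a, b)] → w = 0.37
R2 (z=17.0): fast=0.72, clear=0.56, acidic=0.49; AND[min(a, b)] → w = 0.49
R3 (z=11.0): basic=0.66, slow=0.94; AND[min(a, b)] → w = 0.66
Weighted average = (0.37·13.0 + 0.49·17.0 + 0.66·11.0) / (0.37 + 0.49 + 0.66)
  = 20.4000 / 1.5200 = 13.42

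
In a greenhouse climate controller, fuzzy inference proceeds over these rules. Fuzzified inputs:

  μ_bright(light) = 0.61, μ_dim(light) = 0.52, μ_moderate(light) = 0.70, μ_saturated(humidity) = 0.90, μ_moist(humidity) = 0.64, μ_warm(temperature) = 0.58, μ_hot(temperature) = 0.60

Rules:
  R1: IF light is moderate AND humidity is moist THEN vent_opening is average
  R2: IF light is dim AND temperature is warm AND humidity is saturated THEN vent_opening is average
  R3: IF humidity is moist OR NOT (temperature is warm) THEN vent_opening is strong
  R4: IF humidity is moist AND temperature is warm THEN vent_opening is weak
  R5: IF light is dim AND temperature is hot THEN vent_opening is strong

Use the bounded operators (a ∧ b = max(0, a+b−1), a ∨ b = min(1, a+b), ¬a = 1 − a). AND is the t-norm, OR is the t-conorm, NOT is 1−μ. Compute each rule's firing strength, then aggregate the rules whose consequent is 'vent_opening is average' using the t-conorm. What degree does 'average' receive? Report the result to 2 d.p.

0.34

R1: moderate=0.70, moist=0.64; AND[max(0, a+b−1)] → w = 0.34
R2: dim=0.52, warm=0.58, saturated=0.90; AND[max(0, a+b−1)] → w = 0.00
R3: moist=0.64, ¬warm=1−0.58=0.42; OR[min(1, a+b)] → w = 1.00
R4: moist=0.64, warm=0.58; AND[max(0, a+b−1)] → w = 0.22
R5: dim=0.52, hot=0.60; AND[max(0, a+b−1)] → w = 0.12
Rules with consequent 'average': {R1, R2} → strengths 0.34, 0.00
Aggregate via t-conorm [min(1, a+b)]: 0.34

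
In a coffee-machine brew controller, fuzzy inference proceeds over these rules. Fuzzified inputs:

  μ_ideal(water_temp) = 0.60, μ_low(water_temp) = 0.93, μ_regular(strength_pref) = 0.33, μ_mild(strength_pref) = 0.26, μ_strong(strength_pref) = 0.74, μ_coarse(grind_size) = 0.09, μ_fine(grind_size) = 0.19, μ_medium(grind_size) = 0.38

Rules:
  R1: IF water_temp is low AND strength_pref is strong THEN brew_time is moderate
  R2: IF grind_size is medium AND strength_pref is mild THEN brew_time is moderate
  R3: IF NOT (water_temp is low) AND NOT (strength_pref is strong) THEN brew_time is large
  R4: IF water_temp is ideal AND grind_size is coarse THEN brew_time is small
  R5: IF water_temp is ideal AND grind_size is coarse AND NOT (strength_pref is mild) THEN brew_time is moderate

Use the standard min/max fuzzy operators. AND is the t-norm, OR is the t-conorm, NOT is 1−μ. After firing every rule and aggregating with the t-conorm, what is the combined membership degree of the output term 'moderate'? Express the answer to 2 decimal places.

R1: low=0.93, strong=0.74; AND[min(a, b)] → w = 0.74
R2: medium=0.38, mild=0.26; AND[min(a, b)] → w = 0.26
R3: ¬low=1−0.93=0.07, ¬strong=1−0.74=0.26; AND[min(a, b)] → w = 0.07
R4: ideal=0.60, coarse=0.09; AND[min(a, b)] → w = 0.09
R5: ideal=0.60, coarse=0.09, ¬mild=1−0.26=0.74; AND[min(a, b)] → w = 0.09
Rules with consequent 'moderate': {R1, R2, R5} → strengths 0.74, 0.26, 0.09
Aggregate via t-conorm [max(a, b)]: 0.74

0.74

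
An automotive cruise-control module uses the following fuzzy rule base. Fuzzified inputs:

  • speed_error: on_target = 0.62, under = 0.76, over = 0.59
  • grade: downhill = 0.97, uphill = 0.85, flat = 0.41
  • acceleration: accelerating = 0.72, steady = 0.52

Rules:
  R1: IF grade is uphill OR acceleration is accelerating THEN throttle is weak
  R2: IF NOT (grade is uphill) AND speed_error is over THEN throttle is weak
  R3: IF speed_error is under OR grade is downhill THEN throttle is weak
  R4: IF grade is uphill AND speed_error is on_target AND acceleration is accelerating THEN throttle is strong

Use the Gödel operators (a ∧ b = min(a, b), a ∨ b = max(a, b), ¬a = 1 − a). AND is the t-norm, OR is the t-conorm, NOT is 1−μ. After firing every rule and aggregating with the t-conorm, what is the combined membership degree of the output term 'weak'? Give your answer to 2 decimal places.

R1: uphill=0.85, accelerating=0.72; OR[max(a, b)] → w = 0.85
R2: ¬uphill=1−0.85=0.15, over=0.59; AND[min(a, b)] → w = 0.15
R3: under=0.76, downhill=0.97; OR[max(a, b)] → w = 0.97
R4: uphill=0.85, on_target=0.62, accelerating=0.72; AND[min(a, b)] → w = 0.62
Rules with consequent 'weak': {R1, R2, R3} → strengths 0.85, 0.15, 0.97
Aggregate via t-conorm [max(a, b)]: 0.97

0.97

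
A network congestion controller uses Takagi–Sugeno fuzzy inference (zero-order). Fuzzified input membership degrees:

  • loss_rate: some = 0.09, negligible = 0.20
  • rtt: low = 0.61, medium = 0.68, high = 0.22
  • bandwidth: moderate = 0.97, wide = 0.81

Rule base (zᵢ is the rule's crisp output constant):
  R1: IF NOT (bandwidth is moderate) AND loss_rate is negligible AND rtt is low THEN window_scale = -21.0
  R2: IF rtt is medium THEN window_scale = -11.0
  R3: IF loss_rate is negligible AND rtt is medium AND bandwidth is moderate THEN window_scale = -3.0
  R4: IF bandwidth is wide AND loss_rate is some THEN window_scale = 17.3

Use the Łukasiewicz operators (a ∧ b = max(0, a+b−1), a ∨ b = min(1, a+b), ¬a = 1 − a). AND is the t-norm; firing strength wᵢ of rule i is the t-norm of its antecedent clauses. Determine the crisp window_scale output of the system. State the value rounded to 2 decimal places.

-11.00

R1 (z=-21.0): ¬moderate=1−0.97=0.03, negligible=0.20, low=0.61; AND[max(0, a+b−1)] → w = 0.00
R2 (z=-11.0): medium=0.68 → w = 0.68
R3 (z=-3.0): negligible=0.20, medium=0.68, moderate=0.97; AND[max(0, a+b−1)] → w = 0.00
R4 (z=17.3): wide=0.81, some=0.09; AND[max(0, a+b−1)] → w = 0.00
Weighted average = (0.00·-21.0 + 0.68·-11.0 + 0.00·-3.0 + 0.00·17.3) / (0.00 + 0.68 + 0.00 + 0.00)
  = -7.4800 / 0.6800 = -11.00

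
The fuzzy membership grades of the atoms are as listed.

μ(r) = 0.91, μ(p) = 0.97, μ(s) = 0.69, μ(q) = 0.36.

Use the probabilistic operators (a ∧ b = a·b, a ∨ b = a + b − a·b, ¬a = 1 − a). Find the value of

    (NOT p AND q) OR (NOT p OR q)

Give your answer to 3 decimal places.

0.386

NOT p = 1 − 0.9700 = 0.0300
NOT p AND q = a·b on (0.0300, 0.3600) = 0.0108
NOT p = 1 − 0.9700 = 0.0300
NOT p OR q = a + b − a·b on (0.0300, 0.3600) = 0.3792
(NOT p AND q) OR (NOT p OR q) = a + b − a·b on (0.0108, 0.3792) = 0.3859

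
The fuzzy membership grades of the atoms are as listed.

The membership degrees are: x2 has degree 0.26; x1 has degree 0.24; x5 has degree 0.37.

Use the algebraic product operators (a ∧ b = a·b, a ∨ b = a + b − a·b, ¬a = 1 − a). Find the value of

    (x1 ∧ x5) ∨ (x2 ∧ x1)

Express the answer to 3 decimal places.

x1 ∧ x5 = a·b on (0.2400, 0.3700) = 0.0888
x2 ∧ x1 = a·b on (0.2600, 0.2400) = 0.0624
(x1 ∧ x5) ∨ (x2 ∧ x1) = a + b − a·b on (0.0888, 0.0624) = 0.1457

0.146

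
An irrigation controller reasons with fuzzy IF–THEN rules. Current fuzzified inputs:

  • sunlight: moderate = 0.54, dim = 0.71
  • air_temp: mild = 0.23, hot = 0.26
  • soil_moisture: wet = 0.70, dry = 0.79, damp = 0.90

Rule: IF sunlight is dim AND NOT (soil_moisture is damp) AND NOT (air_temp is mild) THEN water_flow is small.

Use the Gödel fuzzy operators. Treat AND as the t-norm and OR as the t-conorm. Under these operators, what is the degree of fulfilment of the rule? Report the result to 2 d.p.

0.10

firing strength: dim=0.71, ¬damp=1−0.90=0.10, ¬mild=1−0.23=0.77; AND[min(a, b)] → w = 0.10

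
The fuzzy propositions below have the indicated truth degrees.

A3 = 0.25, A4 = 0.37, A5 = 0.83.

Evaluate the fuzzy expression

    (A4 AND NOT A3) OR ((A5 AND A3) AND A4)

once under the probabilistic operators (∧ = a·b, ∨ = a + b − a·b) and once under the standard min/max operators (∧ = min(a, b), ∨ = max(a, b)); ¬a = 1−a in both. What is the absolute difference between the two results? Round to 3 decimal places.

0.037

Under probabilistic:
  NOT A3 = 1 − 0.2500 = 0.7500
  A4 AND NOT A3 = a·b on (0.3700, 0.7500) = 0.2775
  A5 AND A3 = a·b on (0.8300, 0.2500) = 0.2075
  (A5 AND A3) AND A4 = a·b on (0.2075, 0.3700) = 0.0768
  (A4 AND NOT A3) OR ((A5 AND A3) AND A4) = a + b − a·b on (0.2775, 0.0768) = 0.3330
  → value = 0.3330
Under standard min/max:
  NOT A3 = 1 − 0.25 = 0.75
  A4 AND NOT A3 = min(a, b) on (0.37, 0.75) = 0.37
  A5 AND A3 = min(a, b) on (0.83, 0.25) = 0.25
  (A5 AND A3) AND A4 = min(a, b) on (0.25, 0.37) = 0.25
  (A4 AND NOT A3) OR ((A5 AND A3) AND A4) = max(a, b) on (0.37, 0.25) = 0.37
  → value = 0.3700
|0.3330 − 0.3700| = 0.037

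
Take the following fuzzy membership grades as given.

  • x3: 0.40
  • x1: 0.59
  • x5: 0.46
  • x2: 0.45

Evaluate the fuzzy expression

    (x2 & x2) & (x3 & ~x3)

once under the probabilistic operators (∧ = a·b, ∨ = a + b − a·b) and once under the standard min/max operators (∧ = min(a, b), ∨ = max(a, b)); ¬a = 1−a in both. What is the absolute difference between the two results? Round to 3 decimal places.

Under probabilistic:
  x2 & x2 = a·b on (0.4500, 0.4500) = 0.2025
  ~x3 = 1 − 0.4000 = 0.6000
  x3 & ~x3 = a·b on (0.4000, 0.6000) = 0.2400
  (x2 & x2) & (x3 & ~x3) = a·b on (0.2025, 0.2400) = 0.0486
  → value = 0.0486
Under standard min/max:
  x2 & x2 = min(a, b) on (0.45, 0.45) = 0.45
  ~x3 = 1 − 0.40 = 0.60
  x3 & ~x3 = min(a, b) on (0.40, 0.60) = 0.40
  (x2 & x2) & (x3 & ~x3) = min(a, b) on (0.45, 0.40) = 0.40
  → value = 0.4000
|0.0486 − 0.4000| = 0.351

0.351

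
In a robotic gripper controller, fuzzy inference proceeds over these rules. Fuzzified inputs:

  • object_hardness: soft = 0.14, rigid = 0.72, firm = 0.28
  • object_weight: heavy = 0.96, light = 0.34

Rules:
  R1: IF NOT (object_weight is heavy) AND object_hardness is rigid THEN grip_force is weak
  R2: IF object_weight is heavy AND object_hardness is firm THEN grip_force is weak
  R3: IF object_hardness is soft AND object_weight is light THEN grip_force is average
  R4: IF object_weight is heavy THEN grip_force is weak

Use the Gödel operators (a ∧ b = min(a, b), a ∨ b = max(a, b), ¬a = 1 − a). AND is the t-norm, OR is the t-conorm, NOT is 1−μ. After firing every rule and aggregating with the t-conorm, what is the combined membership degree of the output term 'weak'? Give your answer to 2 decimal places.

R1: ¬heavy=1−0.96=0.04, rigid=0.72; AND[min(a, b)] → w = 0.04
R2: heavy=0.96, firm=0.28; AND[min(a, b)] → w = 0.28
R3: soft=0.14, light=0.34; AND[min(a, b)] → w = 0.14
R4: heavy=0.96 → w = 0.96
Rules with consequent 'weak': {R1, R2, R4} → strengths 0.04, 0.28, 0.96
Aggregate via t-conorm [max(a, b)]: 0.96

0.96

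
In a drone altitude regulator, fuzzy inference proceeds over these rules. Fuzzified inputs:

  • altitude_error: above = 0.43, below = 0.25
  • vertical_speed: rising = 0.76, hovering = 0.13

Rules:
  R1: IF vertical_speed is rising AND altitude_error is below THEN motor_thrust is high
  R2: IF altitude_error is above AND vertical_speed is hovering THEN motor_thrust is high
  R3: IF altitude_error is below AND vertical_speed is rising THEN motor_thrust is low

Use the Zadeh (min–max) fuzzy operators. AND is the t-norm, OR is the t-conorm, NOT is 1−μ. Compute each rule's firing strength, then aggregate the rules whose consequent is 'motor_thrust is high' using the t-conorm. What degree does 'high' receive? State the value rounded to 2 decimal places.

R1: rising=0.76, below=0.25; AND[min(a, b)] → w = 0.25
R2: above=0.43, hovering=0.13; AND[min(a, b)] → w = 0.13
R3: below=0.25, rising=0.76; AND[min(a, b)] → w = 0.25
Rules with consequent 'high': {R1, R2} → strengths 0.25, 0.13
Aggregate via t-conorm [max(a, b)]: 0.25

0.25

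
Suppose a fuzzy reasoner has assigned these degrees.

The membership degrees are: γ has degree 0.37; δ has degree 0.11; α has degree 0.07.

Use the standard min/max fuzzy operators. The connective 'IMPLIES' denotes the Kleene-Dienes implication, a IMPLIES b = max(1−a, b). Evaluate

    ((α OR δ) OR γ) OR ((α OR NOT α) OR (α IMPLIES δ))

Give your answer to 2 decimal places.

α OR δ = max(a, b) on (0.07, 0.11) = 0.11
(α OR δ) OR γ = max(a, b) on (0.11, 0.37) = 0.37
NOT α = 1 − 0.07 = 0.93
α OR NOT α = max(a, b) on (0.07, 0.93) = 0.93
α IMPLIES δ  [Kleene-Dienes: max(1−a, b)] with a=0.07, b=0.11 → 0.93
(α OR NOT α) OR (α IMPLIES δ) = max(a, b) on (0.93, 0.93) = 0.93
((α OR δ) OR γ) OR ((α OR NOT α) OR (α IMPLIES δ)) = max(a, b) on (0.37, 0.93) = 0.93

0.93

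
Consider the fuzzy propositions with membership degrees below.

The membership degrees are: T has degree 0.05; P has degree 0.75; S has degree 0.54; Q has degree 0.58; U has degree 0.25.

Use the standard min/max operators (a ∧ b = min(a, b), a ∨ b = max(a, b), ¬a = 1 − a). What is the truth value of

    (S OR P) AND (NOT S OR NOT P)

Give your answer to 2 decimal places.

S OR P = max(a, b) on (0.54, 0.75) = 0.75
NOT S = 1 − 0.54 = 0.46
NOT P = 1 − 0.75 = 0.25
NOT S OR NOT P = max(a, b) on (0.46, 0.25) = 0.46
(S OR P) AND (NOT S OR NOT P) = min(a, b) on (0.75, 0.46) = 0.46

0.46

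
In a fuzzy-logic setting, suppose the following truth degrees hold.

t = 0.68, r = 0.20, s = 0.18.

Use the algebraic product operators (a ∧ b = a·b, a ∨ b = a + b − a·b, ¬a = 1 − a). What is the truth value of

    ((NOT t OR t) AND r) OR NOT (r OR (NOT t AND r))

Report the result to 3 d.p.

0.788

NOT t = 1 − 0.6800 = 0.3200
NOT t OR t = a + b − a·b on (0.3200, 0.6800) = 0.7824
(NOT t OR t) AND r = a·b on (0.7824, 0.2000) = 0.1565
NOT t = 1 − 0.6800 = 0.3200
NOT t AND r = a·b on (0.3200, 0.2000) = 0.0640
r OR (NOT t AND r) = a + b − a·b on (0.2000, 0.0640) = 0.2512
NOT (r OR (NOT t AND r)) = 1 − 0.2512 = 0.7488
((NOT t OR t) AND r) OR NOT (r OR (NOT t AND r)) = a + b − a·b on (0.1565, 0.7488) = 0.7881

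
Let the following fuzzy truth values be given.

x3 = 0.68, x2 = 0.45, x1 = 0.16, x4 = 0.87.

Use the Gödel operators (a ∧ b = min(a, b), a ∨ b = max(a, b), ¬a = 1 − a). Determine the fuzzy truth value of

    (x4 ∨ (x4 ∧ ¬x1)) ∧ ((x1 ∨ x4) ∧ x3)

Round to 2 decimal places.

¬x1 = 1 − 0.16 = 0.84
x4 ∧ ¬x1 = min(a, b) on (0.87, 0.84) = 0.84
x4 ∨ (x4 ∧ ¬x1) = max(a, b) on (0.87, 0.84) = 0.87
x1 ∨ x4 = max(a, b) on (0.16, 0.87) = 0.87
(x1 ∨ x4) ∧ x3 = min(a, b) on (0.87, 0.68) = 0.68
(x4 ∨ (x4 ∧ ¬x1)) ∧ ((x1 ∨ x4) ∧ x3) = min(a, b) on (0.87, 0.68) = 0.68

0.68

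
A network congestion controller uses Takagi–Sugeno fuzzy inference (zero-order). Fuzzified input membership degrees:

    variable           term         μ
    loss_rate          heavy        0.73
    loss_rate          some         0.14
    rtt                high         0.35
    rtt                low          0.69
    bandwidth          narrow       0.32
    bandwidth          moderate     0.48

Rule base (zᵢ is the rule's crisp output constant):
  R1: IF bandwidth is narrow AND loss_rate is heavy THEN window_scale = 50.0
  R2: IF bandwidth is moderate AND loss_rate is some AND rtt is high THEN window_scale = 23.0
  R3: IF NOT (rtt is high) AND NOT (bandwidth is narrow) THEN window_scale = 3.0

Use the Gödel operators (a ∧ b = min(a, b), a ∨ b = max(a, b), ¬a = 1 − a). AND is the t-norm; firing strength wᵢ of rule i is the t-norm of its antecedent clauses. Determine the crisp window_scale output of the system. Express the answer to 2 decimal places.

19.07

R1 (z=50.0): narrow=0.32, heavy=0.73; AND[min(a, b)] → w = 0.32
R2 (z=23.0): moderate=0.48, some=0.14, high=0.35; AND[min(a, b)] → w = 0.14
R3 (z=3.0): ¬high=1−0.35=0.65, ¬narrow=1−0.32=0.68; AND[min(a, b)] → w = 0.65
Weighted average = (0.32·50.0 + 0.14·23.0 + 0.65·3.0) / (0.32 + 0.14 + 0.65)
  = 21.1700 / 1.1100 = 19.07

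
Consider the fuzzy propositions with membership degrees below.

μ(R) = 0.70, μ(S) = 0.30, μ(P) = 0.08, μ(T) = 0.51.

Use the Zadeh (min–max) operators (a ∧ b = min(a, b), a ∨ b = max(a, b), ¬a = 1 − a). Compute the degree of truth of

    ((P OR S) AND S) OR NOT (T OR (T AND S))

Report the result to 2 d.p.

P OR S = max(a, b) on (0.08, 0.30) = 0.30
(P OR S) AND S = min(a, b) on (0.30, 0.30) = 0.30
T AND S = min(a, b) on (0.51, 0.30) = 0.30
T OR (T AND S) = max(a, b) on (0.51, 0.30) = 0.51
NOT (T OR (T AND S)) = 1 − 0.51 = 0.49
((P OR S) AND S) OR NOT (T OR (T AND S)) = max(a, b) on (0.30, 0.49) = 0.49

0.49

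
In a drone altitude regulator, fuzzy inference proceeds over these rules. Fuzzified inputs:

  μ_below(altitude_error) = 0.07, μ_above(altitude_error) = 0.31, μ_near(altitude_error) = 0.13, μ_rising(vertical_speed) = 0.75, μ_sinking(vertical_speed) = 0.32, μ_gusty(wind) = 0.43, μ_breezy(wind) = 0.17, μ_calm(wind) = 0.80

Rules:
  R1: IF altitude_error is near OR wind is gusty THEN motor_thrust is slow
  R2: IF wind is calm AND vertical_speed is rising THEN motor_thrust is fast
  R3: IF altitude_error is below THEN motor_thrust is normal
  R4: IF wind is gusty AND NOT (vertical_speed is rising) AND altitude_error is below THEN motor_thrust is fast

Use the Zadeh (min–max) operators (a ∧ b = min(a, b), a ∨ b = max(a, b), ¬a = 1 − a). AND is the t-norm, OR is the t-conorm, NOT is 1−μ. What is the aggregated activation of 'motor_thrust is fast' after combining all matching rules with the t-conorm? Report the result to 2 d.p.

R1: near=0.13, gusty=0.43; OR[max(a, b)] → w = 0.43
R2: calm=0.80, rising=0.75; AND[min(a, b)] → w = 0.75
R3: below=0.07 → w = 0.07
R4: gusty=0.43, ¬rising=1−0.75=0.25, below=0.07; AND[min(a, b)] → w = 0.07
Rules with consequent 'fast': {R2, R4} → strengths 0.75, 0.07
Aggregate via t-conorm [max(a, b)]: 0.75

0.75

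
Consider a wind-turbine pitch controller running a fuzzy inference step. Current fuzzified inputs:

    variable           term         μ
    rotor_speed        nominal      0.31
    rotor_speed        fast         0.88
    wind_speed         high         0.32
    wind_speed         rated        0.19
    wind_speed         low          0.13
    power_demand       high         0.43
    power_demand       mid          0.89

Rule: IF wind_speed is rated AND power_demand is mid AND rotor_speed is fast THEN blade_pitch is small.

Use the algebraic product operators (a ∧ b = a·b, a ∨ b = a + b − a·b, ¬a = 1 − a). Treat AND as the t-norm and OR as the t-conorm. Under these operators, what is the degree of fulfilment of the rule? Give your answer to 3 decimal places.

0.149

firing strength: rated=0.19, mid=0.89, fast=0.88; AND[a·b] → w = 0.1488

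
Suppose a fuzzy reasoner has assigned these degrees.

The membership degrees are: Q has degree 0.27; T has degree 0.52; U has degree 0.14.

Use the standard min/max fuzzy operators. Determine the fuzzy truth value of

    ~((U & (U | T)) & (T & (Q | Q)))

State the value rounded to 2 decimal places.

U | T = max(a, b) on (0.14, 0.52) = 0.52
U & (U | T) = min(a, b) on (0.14, 0.52) = 0.14
Q | Q = max(a, b) on (0.27, 0.27) = 0.27
T & (Q | Q) = min(a, b) on (0.52, 0.27) = 0.27
(U & (U | T)) & (T & (Q | Q)) = min(a, b) on (0.14, 0.27) = 0.14
~((U & (U | T)) & (T & (Q | Q))) = 1 − 0.14 = 0.86

0.86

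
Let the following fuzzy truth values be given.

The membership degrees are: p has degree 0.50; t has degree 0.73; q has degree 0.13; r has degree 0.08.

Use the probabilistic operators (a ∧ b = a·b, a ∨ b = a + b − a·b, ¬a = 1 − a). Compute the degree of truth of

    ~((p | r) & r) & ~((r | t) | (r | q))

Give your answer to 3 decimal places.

p | r = a + b − a·b on (0.5000, 0.0800) = 0.5400
(p | r) & r = a·b on (0.5400, 0.0800) = 0.0432
~((p | r) & r) = 1 − 0.0432 = 0.9568
r | t = a + b − a·b on (0.0800, 0.7300) = 0.7516
r | q = a + b − a·b on (0.0800, 0.1300) = 0.1996
(r | t) | (r | q) = a + b − a·b on (0.7516, 0.1996) = 0.8012
~((r | t) | (r | q)) = 1 − 0.8012 = 0.1988
~((p | r) & r) & ~((r | t) | (r | q)) = a·b on (0.9568, 0.1988) = 0.1902

0.190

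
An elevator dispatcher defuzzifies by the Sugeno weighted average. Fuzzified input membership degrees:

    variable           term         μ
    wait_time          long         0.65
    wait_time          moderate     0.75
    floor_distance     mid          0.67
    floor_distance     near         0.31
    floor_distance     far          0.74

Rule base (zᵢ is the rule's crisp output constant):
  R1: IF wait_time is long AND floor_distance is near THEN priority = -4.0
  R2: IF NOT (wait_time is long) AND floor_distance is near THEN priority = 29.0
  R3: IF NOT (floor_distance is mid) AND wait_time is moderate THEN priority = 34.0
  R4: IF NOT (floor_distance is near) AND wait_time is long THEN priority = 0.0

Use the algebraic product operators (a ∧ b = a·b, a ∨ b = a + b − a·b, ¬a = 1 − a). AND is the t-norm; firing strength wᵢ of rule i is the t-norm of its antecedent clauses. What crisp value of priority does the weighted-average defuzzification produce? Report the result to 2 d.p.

R1 (z=-4.0): long=0.65, near=0.31; AND[a·b] → w = 0.2015
R2 (z=29.0): ¬long=1−0.65=0.35, near=0.31; AND[a·b] → w = 0.1085
R3 (z=34.0): ¬mid=1−0.67=0.33, moderate=0.75; AND[a·b] → w = 0.2475
R4 (z=0.0): ¬near=1−0.31=0.69, long=0.65; AND[a·b] → w = 0.4485
Weighted average = (0.2015·-4.0 + 0.1085·29.0 + 0.2475·34.0 + 0.4485·0.0) / (0.2015 + 0.1085 + 0.2475 + 0.4485)
  = 10.7555 / 1.0060 = 10.69

10.69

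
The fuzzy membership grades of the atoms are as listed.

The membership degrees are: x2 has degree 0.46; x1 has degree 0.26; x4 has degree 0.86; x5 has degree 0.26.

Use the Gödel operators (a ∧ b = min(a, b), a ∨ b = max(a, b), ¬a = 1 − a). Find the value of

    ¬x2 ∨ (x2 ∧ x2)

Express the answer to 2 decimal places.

¬x2 = 1 − 0.46 = 0.54
x2 ∧ x2 = min(a, b) on (0.46, 0.46) = 0.46
¬x2 ∨ (x2 ∧ x2) = max(a, b) on (0.54, 0.46) = 0.54

0.54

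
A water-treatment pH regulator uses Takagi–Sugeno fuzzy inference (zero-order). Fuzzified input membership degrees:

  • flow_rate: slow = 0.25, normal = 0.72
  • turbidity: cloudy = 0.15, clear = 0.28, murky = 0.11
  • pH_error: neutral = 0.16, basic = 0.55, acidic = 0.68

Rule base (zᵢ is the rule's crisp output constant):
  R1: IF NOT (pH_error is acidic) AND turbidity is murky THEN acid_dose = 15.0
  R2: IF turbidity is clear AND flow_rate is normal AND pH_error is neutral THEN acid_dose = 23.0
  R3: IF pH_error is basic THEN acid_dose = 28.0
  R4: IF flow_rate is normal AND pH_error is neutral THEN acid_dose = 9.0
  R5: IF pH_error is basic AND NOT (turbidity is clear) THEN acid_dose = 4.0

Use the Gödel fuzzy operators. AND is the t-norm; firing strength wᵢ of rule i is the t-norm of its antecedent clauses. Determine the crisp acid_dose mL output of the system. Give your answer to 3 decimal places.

15.928

R1 (z=15.0): ¬acidic=1−0.68=0.32, murky=0.11; AND[min(a, b)] → w = 0.11
R2 (z=23.0): clear=0.28, normal=0.72, neutral=0.16; AND[min(a, b)] → w = 0.16
R3 (z=28.0): basic=0.55 → w = 0.55
R4 (z=9.0): normal=0.72, neutral=0.16; AND[min(a, b)] → w = 0.16
R5 (z=4.0): basic=0.55, ¬clear=1−0.28=0.72; AND[min(a, b)] → w = 0.55
Weighted average = (0.11·15.0 + 0.16·23.0 + 0.55·28.0 + 0.16·9.0 + 0.55·4.0) / (0.11 + 0.16 + 0.55 + 0.16 + 0.55)
  = 24.3700 / 1.5300 = 15.928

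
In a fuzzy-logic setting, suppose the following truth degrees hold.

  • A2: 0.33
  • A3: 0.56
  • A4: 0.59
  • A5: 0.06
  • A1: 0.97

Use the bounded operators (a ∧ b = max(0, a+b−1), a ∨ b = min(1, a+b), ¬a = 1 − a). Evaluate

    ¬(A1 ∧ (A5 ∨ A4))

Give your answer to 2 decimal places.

0.38

A5 ∨ A4 = min(1, a+b) on (0.06, 0.59) = 0.65
A1 ∧ (A5 ∨ A4) = max(0, a+b−1) on (0.97, 0.65) = 0.62
¬(A1 ∧ (A5 ∨ A4)) = 1 − 0.62 = 0.38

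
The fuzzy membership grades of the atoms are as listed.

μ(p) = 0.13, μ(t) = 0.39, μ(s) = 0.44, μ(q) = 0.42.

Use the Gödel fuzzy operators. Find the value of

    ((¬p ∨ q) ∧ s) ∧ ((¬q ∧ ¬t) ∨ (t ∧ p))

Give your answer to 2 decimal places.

0.44

¬p = 1 − 0.13 = 0.87
¬p ∨ q = max(a, b) on (0.87, 0.42) = 0.87
(¬p ∨ q) ∧ s = min(a, b) on (0.87, 0.44) = 0.44
¬q = 1 − 0.42 = 0.58
¬t = 1 − 0.39 = 0.61
¬q ∧ ¬t = min(a, b) on (0.58, 0.61) = 0.58
t ∧ p = min(a, b) on (0.39, 0.13) = 0.13
(¬q ∧ ¬t) ∨ (t ∧ p) = max(a, b) on (0.58, 0.13) = 0.58
((¬p ∨ q) ∧ s) ∧ ((¬q ∧ ¬t) ∨ (t ∧ p)) = min(a, b) on (0.44, 0.58) = 0.44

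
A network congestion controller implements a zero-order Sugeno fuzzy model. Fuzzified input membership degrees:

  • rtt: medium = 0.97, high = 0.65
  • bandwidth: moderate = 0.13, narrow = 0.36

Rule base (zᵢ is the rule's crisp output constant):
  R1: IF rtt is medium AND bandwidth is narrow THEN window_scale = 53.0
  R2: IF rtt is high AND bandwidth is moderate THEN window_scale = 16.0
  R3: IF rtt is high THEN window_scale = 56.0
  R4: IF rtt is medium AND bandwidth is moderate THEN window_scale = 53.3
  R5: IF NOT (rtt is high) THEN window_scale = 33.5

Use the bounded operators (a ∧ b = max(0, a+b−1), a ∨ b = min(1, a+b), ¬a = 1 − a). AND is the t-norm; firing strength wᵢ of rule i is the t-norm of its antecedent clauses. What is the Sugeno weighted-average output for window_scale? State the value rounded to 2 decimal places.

49.61

R1 (z=53.0): medium=0.97, narrow=0.36; AND[max(0, a+b−1)] → w = 0.33
R2 (z=16.0): high=0.65, moderate=0.13; AND[max(0, a+b−1)] → w = 0.00
R3 (z=56.0): high=0.65 → w = 0.65
R4 (z=53.3): medium=0.97, moderate=0.13; AND[max(0, a+b−1)] → w = 0.10
R5 (z=33.5): ¬high=1−0.65=0.35 → w = 0.35
Weighted average = (0.33·53.0 + 0.00·16.0 + 0.65·56.0 + 0.10·53.3 + 0.35·33.5) / (0.33 + 0.00 + 0.65 + 0.10 + 0.35)
  = 70.9450 / 1.4300 = 49.61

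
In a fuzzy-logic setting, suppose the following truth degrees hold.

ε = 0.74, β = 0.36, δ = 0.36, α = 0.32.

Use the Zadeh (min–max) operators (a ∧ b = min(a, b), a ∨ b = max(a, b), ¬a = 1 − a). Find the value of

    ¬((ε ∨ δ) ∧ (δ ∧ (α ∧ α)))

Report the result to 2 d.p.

0.68

ε ∨ δ = max(a, b) on (0.74, 0.36) = 0.74
α ∧ α = min(a, b) on (0.32, 0.32) = 0.32
δ ∧ (α ∧ α) = min(a, b) on (0.36, 0.32) = 0.32
(ε ∨ δ) ∧ (δ ∧ (α ∧ α)) = min(a, b) on (0.74, 0.32) = 0.32
¬((ε ∨ δ) ∧ (δ ∧ (α ∧ α))) = 1 − 0.32 = 0.68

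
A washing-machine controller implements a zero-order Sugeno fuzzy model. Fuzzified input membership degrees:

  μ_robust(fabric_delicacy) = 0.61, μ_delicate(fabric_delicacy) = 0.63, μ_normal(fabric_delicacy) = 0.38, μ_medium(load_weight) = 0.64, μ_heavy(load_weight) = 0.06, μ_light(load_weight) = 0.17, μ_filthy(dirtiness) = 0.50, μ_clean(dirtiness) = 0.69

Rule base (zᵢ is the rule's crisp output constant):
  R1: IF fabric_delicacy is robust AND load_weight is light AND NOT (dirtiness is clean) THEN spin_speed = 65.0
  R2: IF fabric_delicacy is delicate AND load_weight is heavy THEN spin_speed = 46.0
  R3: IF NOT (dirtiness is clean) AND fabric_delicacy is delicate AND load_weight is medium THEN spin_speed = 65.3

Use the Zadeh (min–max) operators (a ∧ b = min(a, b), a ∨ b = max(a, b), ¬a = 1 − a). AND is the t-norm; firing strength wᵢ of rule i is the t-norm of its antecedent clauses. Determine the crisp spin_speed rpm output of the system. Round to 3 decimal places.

R1 (z=65.0): robust=0.61, light=0.17, ¬clean=1−0.69=0.31; AND[min(a, b)] → w = 0.17
R2 (z=46.0): delicate=0.63, heavy=0.06; AND[min(a, b)] → w = 0.06
R3 (z=65.3): ¬clean=1−0.69=0.31, delicate=0.63, medium=0.64; AND[min(a, b)] → w = 0.31
Weighted average = (0.17·65.0 + 0.06·46.0 + 0.31·65.3) / (0.17 + 0.06 + 0.31)
  = 34.0530 / 0.5400 = 63.061

63.061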